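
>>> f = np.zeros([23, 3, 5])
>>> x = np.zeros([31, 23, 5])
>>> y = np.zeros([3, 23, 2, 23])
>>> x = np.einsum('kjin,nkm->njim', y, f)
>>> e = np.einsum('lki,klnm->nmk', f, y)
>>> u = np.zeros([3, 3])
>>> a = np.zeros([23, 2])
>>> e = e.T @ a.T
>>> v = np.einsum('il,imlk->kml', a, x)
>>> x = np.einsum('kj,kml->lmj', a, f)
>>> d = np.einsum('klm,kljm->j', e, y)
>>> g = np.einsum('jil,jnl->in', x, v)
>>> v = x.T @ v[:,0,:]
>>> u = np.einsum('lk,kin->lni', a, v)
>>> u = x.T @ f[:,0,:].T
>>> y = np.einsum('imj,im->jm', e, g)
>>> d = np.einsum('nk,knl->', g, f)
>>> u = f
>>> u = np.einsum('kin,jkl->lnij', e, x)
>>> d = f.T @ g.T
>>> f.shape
(23, 3, 5)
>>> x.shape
(5, 3, 2)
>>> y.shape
(23, 23)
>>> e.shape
(3, 23, 23)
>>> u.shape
(2, 23, 23, 5)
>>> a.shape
(23, 2)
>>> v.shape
(2, 3, 2)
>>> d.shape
(5, 3, 3)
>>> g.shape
(3, 23)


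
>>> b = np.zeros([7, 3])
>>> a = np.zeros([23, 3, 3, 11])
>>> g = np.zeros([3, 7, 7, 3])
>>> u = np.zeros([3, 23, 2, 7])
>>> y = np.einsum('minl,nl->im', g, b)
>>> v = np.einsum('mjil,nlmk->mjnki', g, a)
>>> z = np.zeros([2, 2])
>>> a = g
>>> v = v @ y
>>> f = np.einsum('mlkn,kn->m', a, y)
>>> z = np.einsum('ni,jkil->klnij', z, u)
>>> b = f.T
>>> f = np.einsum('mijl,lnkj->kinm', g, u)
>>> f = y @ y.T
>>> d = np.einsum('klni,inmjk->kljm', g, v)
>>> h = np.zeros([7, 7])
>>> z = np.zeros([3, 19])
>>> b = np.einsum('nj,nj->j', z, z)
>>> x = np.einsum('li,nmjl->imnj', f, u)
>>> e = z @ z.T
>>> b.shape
(19,)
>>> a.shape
(3, 7, 7, 3)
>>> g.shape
(3, 7, 7, 3)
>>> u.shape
(3, 23, 2, 7)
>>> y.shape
(7, 3)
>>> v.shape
(3, 7, 23, 11, 3)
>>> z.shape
(3, 19)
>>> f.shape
(7, 7)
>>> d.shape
(3, 7, 11, 23)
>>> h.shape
(7, 7)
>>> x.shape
(7, 23, 3, 2)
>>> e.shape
(3, 3)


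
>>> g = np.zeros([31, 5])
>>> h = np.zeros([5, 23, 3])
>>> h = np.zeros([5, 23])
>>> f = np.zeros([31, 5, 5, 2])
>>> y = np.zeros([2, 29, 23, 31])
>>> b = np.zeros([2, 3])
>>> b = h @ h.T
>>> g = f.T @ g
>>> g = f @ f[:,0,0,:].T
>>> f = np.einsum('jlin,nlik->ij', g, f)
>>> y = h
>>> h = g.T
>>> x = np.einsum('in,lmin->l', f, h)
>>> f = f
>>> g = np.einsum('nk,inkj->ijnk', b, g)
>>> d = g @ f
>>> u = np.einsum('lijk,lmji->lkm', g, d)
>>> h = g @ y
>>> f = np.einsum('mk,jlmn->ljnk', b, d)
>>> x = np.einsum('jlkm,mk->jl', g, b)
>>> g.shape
(31, 31, 5, 5)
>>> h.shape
(31, 31, 5, 23)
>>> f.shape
(31, 31, 31, 5)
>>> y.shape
(5, 23)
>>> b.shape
(5, 5)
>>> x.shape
(31, 31)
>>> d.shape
(31, 31, 5, 31)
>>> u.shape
(31, 5, 31)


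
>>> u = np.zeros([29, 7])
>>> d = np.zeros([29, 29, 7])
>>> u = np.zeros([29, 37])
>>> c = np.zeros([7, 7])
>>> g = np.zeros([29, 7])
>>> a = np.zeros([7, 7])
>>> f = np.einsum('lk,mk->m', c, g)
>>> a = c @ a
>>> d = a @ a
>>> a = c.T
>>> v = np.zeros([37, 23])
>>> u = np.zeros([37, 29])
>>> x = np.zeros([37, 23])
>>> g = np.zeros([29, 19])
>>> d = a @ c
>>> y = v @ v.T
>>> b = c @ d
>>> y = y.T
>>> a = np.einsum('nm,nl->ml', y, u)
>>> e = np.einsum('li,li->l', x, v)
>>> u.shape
(37, 29)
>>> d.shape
(7, 7)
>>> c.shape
(7, 7)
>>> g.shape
(29, 19)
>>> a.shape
(37, 29)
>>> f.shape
(29,)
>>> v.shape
(37, 23)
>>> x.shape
(37, 23)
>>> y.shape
(37, 37)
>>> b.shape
(7, 7)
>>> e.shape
(37,)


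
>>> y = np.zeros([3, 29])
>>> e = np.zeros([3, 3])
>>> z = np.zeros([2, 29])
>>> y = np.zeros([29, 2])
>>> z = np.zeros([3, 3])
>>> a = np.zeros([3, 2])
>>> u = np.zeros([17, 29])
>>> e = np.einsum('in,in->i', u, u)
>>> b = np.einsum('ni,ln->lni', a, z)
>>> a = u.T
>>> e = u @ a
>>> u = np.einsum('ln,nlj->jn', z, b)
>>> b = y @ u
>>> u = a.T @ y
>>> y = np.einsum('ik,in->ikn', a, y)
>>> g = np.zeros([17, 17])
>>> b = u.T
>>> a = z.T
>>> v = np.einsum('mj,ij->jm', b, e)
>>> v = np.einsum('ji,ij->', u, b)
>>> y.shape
(29, 17, 2)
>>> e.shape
(17, 17)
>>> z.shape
(3, 3)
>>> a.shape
(3, 3)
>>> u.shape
(17, 2)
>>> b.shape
(2, 17)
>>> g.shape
(17, 17)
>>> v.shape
()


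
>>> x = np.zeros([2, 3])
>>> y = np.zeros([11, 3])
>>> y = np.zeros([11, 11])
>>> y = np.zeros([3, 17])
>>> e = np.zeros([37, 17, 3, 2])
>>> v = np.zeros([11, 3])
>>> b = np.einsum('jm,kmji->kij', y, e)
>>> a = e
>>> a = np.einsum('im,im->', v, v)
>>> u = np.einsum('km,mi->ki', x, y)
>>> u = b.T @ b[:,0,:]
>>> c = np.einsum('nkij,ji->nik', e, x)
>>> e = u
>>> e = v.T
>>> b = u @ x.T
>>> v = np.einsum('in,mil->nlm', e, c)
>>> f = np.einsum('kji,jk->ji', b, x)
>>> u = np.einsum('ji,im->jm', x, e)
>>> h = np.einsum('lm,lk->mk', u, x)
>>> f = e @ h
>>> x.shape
(2, 3)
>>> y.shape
(3, 17)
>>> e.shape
(3, 11)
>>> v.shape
(11, 17, 37)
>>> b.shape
(3, 2, 2)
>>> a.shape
()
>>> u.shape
(2, 11)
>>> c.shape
(37, 3, 17)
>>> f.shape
(3, 3)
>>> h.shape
(11, 3)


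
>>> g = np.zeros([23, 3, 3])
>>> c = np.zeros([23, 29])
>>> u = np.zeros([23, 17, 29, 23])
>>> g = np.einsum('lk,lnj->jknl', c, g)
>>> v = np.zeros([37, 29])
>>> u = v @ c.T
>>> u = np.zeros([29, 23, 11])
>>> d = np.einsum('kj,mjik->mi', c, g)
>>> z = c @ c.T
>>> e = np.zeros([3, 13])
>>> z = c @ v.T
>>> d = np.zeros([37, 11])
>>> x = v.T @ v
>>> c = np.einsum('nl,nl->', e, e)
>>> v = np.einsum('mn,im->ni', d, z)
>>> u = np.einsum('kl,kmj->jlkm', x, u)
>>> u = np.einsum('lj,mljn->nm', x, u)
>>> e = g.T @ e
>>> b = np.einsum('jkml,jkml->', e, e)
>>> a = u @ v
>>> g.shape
(3, 29, 3, 23)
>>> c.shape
()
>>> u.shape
(23, 11)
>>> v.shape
(11, 23)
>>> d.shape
(37, 11)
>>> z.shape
(23, 37)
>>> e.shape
(23, 3, 29, 13)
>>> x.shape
(29, 29)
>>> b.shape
()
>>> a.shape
(23, 23)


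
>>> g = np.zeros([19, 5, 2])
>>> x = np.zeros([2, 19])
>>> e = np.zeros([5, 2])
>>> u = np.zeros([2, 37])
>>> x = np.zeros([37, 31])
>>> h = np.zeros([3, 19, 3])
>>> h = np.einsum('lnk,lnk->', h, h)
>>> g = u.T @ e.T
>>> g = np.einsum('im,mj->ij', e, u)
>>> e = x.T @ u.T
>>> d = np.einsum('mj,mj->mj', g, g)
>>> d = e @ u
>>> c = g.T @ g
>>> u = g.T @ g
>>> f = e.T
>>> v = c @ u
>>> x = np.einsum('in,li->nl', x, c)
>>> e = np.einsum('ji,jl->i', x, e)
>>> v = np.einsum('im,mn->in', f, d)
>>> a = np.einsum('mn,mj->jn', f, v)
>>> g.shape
(5, 37)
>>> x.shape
(31, 37)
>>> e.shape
(37,)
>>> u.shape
(37, 37)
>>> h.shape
()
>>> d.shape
(31, 37)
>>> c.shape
(37, 37)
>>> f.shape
(2, 31)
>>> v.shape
(2, 37)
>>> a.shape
(37, 31)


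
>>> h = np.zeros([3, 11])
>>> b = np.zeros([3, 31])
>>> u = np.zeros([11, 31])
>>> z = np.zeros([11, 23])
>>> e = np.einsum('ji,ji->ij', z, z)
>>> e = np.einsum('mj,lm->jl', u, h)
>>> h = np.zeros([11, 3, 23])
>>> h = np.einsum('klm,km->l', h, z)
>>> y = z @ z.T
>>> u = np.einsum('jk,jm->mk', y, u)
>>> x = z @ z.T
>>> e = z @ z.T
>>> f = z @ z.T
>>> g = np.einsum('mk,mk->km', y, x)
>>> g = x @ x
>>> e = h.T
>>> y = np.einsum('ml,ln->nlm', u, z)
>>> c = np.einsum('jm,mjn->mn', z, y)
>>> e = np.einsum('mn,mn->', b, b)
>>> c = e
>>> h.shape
(3,)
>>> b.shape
(3, 31)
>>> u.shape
(31, 11)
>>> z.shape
(11, 23)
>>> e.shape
()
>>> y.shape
(23, 11, 31)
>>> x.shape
(11, 11)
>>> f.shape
(11, 11)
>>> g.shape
(11, 11)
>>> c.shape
()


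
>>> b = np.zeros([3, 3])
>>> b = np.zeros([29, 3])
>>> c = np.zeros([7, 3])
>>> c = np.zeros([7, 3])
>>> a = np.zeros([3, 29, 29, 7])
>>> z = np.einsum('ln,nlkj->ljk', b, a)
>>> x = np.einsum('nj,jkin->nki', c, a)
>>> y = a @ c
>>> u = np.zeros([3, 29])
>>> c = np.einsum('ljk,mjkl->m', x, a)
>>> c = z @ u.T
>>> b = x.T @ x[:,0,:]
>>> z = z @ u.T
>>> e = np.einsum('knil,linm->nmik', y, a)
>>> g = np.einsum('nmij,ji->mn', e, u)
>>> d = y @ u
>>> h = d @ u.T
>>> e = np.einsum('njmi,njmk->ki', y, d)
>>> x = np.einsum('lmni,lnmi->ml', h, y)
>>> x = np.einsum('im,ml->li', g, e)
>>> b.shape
(29, 29, 29)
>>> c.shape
(29, 7, 3)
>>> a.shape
(3, 29, 29, 7)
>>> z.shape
(29, 7, 3)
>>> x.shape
(3, 7)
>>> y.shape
(3, 29, 29, 3)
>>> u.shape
(3, 29)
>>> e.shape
(29, 3)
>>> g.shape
(7, 29)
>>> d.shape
(3, 29, 29, 29)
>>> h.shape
(3, 29, 29, 3)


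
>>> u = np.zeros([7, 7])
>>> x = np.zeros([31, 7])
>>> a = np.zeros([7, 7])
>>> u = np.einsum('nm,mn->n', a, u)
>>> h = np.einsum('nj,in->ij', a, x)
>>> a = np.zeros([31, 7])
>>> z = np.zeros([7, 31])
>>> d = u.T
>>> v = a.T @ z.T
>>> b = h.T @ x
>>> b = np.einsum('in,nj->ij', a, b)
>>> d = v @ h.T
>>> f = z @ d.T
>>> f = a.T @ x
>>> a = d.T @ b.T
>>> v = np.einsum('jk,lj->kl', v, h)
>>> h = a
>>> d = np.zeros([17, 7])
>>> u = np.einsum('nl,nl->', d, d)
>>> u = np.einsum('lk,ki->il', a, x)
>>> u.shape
(7, 31)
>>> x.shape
(31, 7)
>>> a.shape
(31, 31)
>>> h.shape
(31, 31)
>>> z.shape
(7, 31)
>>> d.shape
(17, 7)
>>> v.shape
(7, 31)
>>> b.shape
(31, 7)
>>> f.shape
(7, 7)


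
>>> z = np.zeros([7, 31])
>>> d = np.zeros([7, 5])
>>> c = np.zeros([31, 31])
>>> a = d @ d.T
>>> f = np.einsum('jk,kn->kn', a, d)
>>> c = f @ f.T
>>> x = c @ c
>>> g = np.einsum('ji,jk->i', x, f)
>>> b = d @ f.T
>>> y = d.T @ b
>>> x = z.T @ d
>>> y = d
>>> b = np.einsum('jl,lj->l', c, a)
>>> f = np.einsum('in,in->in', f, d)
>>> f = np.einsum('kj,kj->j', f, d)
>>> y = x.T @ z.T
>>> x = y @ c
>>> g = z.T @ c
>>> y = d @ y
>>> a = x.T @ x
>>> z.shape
(7, 31)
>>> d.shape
(7, 5)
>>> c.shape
(7, 7)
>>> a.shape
(7, 7)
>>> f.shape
(5,)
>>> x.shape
(5, 7)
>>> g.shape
(31, 7)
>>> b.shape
(7,)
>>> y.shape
(7, 7)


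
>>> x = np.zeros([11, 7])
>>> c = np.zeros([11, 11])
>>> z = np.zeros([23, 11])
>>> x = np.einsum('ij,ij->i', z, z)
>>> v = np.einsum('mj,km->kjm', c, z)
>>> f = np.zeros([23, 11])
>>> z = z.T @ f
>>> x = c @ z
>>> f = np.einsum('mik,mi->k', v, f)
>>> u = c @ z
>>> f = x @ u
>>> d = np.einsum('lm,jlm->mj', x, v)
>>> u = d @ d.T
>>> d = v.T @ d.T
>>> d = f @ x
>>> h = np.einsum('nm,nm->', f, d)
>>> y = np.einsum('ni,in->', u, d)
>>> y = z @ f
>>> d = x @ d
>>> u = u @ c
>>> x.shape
(11, 11)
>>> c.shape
(11, 11)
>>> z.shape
(11, 11)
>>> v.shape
(23, 11, 11)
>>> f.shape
(11, 11)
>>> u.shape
(11, 11)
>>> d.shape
(11, 11)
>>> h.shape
()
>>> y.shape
(11, 11)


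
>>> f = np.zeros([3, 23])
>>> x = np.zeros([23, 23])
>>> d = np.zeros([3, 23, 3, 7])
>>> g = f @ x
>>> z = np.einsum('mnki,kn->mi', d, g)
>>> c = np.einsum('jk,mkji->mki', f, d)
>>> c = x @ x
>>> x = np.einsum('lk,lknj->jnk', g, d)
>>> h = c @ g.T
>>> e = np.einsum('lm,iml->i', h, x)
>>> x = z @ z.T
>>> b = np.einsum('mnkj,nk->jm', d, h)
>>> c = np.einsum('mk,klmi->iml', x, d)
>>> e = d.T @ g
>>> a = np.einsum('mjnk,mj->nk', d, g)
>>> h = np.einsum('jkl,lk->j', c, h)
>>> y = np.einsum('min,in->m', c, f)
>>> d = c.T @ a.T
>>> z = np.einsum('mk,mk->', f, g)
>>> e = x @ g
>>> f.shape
(3, 23)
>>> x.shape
(3, 3)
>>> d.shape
(23, 3, 3)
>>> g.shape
(3, 23)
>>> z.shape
()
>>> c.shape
(7, 3, 23)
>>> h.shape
(7,)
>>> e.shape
(3, 23)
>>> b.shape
(7, 3)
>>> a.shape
(3, 7)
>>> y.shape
(7,)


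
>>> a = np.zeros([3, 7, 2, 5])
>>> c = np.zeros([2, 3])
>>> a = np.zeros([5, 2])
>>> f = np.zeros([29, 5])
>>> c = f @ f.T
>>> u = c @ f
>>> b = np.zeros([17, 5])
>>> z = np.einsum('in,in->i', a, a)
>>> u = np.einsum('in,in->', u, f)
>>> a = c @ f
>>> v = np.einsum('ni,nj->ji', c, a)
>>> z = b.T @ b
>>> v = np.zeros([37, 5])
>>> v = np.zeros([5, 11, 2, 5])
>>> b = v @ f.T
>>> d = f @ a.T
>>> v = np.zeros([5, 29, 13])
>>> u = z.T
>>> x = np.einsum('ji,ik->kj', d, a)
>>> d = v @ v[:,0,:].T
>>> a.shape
(29, 5)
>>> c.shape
(29, 29)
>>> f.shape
(29, 5)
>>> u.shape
(5, 5)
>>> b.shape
(5, 11, 2, 29)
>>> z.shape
(5, 5)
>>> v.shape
(5, 29, 13)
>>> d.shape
(5, 29, 5)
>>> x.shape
(5, 29)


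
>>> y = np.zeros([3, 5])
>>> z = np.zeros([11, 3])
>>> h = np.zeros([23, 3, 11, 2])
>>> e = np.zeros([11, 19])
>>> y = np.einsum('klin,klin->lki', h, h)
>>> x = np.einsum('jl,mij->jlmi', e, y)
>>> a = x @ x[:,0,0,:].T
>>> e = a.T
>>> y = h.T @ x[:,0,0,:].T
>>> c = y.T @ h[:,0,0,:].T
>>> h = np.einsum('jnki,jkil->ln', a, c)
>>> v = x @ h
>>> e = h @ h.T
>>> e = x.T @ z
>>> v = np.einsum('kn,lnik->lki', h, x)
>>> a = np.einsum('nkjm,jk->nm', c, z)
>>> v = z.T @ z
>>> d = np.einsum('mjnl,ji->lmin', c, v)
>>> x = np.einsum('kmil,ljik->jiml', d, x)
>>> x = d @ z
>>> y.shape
(2, 11, 3, 11)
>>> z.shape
(11, 3)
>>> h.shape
(23, 19)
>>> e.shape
(23, 3, 19, 3)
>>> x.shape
(23, 11, 3, 3)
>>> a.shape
(11, 23)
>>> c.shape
(11, 3, 11, 23)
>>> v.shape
(3, 3)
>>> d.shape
(23, 11, 3, 11)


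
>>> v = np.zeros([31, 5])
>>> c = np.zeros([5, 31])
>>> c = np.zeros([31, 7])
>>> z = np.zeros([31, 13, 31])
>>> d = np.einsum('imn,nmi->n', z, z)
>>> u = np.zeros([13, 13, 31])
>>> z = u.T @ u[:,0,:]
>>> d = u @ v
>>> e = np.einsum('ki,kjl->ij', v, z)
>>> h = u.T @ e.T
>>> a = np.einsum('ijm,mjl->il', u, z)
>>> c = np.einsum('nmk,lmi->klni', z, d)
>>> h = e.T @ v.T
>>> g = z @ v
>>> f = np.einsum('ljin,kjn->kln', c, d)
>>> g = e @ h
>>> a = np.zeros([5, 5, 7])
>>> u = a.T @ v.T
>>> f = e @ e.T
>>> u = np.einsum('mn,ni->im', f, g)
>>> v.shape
(31, 5)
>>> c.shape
(31, 13, 31, 5)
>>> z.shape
(31, 13, 31)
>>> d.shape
(13, 13, 5)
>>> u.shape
(31, 5)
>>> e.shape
(5, 13)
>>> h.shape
(13, 31)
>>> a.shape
(5, 5, 7)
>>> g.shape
(5, 31)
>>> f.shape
(5, 5)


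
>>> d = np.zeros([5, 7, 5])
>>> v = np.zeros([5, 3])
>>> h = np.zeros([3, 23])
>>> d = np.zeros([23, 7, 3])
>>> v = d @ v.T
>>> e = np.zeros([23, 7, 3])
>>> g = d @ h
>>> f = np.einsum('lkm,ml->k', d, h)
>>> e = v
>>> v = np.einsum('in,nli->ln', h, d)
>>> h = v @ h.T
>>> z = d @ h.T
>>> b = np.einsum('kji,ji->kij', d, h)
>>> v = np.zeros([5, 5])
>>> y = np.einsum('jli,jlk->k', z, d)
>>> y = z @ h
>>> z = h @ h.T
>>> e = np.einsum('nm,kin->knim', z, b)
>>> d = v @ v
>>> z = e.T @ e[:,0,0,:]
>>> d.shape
(5, 5)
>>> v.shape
(5, 5)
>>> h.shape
(7, 3)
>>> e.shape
(23, 7, 3, 7)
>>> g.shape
(23, 7, 23)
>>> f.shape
(7,)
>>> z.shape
(7, 3, 7, 7)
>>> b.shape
(23, 3, 7)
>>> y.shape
(23, 7, 3)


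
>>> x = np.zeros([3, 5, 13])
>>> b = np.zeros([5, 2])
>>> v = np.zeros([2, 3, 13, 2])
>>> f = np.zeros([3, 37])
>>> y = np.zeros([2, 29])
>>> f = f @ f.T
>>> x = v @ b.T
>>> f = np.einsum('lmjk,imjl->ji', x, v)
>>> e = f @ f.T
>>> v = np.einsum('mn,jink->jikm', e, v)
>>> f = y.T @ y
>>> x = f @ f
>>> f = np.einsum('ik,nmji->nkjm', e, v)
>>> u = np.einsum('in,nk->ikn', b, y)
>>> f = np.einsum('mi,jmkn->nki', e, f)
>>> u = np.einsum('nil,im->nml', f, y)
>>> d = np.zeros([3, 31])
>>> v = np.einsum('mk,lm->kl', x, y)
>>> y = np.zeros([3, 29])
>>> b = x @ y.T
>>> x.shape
(29, 29)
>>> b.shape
(29, 3)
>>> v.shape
(29, 2)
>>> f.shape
(3, 2, 13)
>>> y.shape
(3, 29)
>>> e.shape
(13, 13)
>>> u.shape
(3, 29, 13)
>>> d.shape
(3, 31)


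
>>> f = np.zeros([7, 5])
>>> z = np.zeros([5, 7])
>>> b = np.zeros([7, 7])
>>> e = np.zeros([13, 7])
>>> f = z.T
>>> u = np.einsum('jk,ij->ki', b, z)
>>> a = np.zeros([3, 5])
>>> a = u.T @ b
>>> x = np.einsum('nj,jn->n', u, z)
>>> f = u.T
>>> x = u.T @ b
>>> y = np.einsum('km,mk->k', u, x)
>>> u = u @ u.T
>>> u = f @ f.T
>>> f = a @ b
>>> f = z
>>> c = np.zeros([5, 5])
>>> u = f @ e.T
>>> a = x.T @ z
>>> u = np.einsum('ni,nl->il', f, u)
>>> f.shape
(5, 7)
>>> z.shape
(5, 7)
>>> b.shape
(7, 7)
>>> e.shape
(13, 7)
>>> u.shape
(7, 13)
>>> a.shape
(7, 7)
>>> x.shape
(5, 7)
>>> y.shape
(7,)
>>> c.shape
(5, 5)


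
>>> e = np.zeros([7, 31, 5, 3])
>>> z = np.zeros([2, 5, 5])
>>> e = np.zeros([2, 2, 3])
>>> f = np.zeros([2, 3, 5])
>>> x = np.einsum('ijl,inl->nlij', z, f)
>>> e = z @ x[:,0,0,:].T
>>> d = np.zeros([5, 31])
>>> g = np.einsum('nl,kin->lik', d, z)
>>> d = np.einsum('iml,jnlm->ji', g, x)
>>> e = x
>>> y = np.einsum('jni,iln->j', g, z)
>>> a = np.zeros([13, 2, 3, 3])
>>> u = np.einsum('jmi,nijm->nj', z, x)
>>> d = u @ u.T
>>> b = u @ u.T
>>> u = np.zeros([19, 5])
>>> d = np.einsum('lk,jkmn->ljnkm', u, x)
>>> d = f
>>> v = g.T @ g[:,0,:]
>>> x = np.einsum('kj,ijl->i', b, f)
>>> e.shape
(3, 5, 2, 5)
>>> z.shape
(2, 5, 5)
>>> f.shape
(2, 3, 5)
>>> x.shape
(2,)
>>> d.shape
(2, 3, 5)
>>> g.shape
(31, 5, 2)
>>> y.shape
(31,)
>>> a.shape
(13, 2, 3, 3)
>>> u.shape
(19, 5)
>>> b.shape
(3, 3)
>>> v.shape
(2, 5, 2)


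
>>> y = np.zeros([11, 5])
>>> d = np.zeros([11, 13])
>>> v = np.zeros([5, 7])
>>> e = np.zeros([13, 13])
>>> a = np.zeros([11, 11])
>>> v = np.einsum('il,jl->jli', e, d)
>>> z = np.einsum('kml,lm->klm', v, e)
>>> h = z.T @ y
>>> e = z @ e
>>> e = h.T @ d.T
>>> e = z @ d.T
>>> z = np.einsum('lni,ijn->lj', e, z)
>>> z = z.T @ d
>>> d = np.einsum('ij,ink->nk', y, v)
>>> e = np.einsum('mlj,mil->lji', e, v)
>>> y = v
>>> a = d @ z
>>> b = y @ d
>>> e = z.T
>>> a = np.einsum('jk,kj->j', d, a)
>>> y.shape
(11, 13, 13)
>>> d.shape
(13, 13)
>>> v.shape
(11, 13, 13)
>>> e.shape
(13, 13)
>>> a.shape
(13,)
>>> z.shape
(13, 13)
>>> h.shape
(13, 13, 5)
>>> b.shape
(11, 13, 13)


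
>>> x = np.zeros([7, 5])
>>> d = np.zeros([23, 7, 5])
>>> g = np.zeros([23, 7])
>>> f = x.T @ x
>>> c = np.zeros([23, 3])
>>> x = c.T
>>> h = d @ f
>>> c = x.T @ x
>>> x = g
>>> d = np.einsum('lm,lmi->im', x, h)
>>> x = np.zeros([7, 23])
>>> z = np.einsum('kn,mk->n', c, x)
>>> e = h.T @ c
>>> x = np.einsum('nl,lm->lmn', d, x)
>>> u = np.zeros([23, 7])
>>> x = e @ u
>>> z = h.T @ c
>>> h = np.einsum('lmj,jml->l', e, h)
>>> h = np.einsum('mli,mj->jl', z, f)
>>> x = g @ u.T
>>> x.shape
(23, 23)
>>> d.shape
(5, 7)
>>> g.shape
(23, 7)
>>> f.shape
(5, 5)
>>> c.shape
(23, 23)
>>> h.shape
(5, 7)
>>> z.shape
(5, 7, 23)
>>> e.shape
(5, 7, 23)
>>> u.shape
(23, 7)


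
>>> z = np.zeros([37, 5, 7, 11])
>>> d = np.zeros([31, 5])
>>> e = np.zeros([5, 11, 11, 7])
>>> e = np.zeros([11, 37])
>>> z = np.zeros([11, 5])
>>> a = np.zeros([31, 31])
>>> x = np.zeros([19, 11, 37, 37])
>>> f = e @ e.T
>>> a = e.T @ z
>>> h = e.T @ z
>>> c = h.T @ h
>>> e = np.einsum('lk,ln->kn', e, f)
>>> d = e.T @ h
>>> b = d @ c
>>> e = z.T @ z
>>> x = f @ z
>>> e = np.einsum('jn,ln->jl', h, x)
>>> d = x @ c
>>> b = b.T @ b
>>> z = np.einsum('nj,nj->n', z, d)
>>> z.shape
(11,)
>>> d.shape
(11, 5)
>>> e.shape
(37, 11)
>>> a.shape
(37, 5)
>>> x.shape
(11, 5)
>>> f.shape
(11, 11)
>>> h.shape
(37, 5)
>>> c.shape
(5, 5)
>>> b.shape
(5, 5)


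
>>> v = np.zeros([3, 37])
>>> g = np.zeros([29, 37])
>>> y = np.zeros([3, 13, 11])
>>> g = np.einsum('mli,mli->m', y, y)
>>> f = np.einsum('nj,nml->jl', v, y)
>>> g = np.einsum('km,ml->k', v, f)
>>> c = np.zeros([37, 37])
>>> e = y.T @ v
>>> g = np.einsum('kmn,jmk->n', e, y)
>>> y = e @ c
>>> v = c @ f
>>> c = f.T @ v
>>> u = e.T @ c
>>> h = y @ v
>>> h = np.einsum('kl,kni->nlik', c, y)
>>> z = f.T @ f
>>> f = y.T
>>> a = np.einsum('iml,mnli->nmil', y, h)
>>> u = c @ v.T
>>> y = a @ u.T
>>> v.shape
(37, 11)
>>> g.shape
(37,)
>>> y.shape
(11, 13, 11, 11)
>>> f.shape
(37, 13, 11)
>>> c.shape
(11, 11)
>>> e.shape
(11, 13, 37)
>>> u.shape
(11, 37)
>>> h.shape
(13, 11, 37, 11)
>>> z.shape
(11, 11)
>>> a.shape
(11, 13, 11, 37)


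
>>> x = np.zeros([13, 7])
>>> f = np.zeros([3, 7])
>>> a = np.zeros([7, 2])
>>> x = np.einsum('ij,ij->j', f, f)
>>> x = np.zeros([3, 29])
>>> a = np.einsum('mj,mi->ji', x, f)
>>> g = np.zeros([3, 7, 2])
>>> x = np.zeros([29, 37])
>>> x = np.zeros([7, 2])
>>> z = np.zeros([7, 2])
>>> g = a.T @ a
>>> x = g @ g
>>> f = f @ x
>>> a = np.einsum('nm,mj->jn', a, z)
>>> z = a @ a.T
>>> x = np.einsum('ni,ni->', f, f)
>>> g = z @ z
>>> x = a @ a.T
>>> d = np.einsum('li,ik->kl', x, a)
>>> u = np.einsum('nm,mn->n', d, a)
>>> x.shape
(2, 2)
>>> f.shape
(3, 7)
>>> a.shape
(2, 29)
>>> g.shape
(2, 2)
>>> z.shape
(2, 2)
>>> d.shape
(29, 2)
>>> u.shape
(29,)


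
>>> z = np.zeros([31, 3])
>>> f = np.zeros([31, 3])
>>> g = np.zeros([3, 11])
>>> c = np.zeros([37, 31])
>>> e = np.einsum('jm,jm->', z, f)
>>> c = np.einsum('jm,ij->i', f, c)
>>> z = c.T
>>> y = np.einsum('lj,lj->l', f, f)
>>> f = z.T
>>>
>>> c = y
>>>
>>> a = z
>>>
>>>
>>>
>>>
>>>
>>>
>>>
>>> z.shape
(37,)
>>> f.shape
(37,)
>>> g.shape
(3, 11)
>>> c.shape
(31,)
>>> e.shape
()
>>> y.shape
(31,)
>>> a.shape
(37,)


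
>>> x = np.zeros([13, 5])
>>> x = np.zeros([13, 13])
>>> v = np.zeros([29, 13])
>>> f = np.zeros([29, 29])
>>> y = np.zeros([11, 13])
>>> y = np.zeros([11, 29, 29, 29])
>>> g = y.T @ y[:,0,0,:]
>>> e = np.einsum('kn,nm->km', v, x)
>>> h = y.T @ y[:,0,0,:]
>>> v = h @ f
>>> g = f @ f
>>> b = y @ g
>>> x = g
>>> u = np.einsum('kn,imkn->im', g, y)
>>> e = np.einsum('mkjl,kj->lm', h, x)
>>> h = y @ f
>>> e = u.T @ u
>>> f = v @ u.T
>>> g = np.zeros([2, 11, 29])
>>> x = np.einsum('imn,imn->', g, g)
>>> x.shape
()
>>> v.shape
(29, 29, 29, 29)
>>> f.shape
(29, 29, 29, 11)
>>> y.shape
(11, 29, 29, 29)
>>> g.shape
(2, 11, 29)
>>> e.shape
(29, 29)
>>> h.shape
(11, 29, 29, 29)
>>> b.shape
(11, 29, 29, 29)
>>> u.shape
(11, 29)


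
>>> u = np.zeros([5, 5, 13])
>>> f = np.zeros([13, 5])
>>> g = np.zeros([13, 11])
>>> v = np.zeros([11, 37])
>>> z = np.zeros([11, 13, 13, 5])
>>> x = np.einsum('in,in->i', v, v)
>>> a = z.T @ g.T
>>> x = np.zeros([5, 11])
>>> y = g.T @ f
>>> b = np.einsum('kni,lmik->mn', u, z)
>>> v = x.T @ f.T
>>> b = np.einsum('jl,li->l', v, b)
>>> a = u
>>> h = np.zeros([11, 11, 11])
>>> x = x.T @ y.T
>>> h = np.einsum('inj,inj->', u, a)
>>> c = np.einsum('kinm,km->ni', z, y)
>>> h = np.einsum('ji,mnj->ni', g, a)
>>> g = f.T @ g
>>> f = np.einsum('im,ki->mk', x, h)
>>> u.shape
(5, 5, 13)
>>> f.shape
(11, 5)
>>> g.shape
(5, 11)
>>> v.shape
(11, 13)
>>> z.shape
(11, 13, 13, 5)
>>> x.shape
(11, 11)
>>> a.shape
(5, 5, 13)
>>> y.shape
(11, 5)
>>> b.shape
(13,)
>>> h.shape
(5, 11)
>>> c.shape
(13, 13)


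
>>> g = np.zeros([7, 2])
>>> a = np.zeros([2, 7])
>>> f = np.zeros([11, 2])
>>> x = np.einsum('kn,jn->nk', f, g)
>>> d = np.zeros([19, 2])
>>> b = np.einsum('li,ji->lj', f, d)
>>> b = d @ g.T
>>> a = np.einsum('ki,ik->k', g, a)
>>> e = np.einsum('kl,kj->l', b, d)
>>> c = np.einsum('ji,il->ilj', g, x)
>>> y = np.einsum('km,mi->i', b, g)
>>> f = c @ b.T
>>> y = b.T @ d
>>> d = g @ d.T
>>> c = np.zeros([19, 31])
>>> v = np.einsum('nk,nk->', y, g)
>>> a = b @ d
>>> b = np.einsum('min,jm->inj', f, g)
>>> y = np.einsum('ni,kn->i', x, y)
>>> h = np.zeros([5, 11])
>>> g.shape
(7, 2)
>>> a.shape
(19, 19)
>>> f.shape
(2, 11, 19)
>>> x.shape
(2, 11)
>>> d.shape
(7, 19)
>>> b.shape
(11, 19, 7)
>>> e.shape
(7,)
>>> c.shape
(19, 31)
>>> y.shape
(11,)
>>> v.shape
()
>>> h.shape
(5, 11)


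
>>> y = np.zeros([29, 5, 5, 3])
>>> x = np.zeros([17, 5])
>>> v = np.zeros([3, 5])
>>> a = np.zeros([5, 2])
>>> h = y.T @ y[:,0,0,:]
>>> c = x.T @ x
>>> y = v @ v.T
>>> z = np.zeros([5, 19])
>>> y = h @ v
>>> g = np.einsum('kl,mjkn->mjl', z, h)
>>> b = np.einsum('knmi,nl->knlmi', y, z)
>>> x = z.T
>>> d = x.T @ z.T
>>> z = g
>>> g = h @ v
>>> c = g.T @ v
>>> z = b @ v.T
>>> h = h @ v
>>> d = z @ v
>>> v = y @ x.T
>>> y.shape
(3, 5, 5, 5)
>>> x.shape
(19, 5)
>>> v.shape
(3, 5, 5, 19)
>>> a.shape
(5, 2)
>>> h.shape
(3, 5, 5, 5)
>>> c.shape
(5, 5, 5, 5)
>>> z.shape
(3, 5, 19, 5, 3)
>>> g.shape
(3, 5, 5, 5)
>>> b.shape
(3, 5, 19, 5, 5)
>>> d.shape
(3, 5, 19, 5, 5)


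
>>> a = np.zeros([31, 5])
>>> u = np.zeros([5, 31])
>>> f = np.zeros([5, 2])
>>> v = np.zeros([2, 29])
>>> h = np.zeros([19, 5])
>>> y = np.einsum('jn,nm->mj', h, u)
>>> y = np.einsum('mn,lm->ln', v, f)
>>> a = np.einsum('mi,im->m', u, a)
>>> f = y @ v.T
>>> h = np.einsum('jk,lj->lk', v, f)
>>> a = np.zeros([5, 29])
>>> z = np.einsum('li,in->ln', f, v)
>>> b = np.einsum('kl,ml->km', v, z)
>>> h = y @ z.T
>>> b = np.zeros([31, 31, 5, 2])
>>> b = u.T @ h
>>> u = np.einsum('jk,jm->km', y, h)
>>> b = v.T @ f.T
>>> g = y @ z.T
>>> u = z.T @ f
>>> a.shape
(5, 29)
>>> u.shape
(29, 2)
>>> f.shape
(5, 2)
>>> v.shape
(2, 29)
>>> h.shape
(5, 5)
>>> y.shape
(5, 29)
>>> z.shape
(5, 29)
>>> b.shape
(29, 5)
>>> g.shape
(5, 5)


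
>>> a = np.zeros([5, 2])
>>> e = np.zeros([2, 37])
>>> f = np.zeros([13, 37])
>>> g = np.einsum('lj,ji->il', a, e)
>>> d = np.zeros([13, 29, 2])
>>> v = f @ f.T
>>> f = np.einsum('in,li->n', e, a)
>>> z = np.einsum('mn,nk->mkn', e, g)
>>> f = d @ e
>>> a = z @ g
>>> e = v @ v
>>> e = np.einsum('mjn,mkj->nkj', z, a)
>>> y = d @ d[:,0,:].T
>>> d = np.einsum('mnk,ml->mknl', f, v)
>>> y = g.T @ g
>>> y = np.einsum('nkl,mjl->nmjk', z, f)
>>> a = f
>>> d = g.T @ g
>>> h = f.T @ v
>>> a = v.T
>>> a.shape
(13, 13)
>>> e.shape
(37, 5, 5)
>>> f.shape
(13, 29, 37)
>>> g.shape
(37, 5)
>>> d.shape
(5, 5)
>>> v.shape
(13, 13)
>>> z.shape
(2, 5, 37)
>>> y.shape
(2, 13, 29, 5)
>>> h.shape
(37, 29, 13)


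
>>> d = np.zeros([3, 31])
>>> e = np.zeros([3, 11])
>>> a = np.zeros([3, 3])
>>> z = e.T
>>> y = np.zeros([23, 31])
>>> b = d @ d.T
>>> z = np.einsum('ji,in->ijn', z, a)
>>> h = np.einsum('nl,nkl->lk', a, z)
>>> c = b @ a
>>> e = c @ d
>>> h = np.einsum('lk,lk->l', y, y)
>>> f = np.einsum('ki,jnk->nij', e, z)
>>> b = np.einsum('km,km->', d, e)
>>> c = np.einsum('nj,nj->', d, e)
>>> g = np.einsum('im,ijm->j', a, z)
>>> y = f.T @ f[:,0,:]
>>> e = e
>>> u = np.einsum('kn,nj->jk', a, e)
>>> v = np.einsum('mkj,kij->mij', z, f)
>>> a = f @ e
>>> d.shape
(3, 31)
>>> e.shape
(3, 31)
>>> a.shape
(11, 31, 31)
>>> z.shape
(3, 11, 3)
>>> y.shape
(3, 31, 3)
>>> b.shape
()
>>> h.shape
(23,)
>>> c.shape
()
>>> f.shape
(11, 31, 3)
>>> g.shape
(11,)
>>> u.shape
(31, 3)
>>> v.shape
(3, 31, 3)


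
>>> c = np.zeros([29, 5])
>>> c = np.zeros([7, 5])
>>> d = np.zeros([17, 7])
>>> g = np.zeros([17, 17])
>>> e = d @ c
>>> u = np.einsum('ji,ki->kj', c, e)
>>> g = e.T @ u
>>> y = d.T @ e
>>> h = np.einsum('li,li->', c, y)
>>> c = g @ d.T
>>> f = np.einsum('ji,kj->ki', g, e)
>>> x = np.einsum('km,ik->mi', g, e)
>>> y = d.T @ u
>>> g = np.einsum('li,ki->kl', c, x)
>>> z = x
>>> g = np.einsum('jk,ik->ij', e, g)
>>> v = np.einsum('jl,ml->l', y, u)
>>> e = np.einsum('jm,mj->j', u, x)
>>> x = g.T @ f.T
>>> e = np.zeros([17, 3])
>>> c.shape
(5, 17)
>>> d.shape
(17, 7)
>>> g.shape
(7, 17)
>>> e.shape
(17, 3)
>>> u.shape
(17, 7)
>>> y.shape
(7, 7)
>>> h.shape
()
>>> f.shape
(17, 7)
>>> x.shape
(17, 17)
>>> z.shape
(7, 17)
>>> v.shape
(7,)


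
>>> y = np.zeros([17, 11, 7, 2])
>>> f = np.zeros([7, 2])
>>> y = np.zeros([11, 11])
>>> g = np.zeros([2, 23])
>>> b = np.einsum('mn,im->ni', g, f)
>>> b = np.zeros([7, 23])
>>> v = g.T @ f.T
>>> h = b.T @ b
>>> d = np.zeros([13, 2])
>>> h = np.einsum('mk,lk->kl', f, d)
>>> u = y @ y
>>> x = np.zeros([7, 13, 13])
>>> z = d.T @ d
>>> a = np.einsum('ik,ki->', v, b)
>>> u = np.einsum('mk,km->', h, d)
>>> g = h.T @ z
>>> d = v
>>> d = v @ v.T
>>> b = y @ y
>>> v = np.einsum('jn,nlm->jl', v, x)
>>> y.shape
(11, 11)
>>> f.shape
(7, 2)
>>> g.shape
(13, 2)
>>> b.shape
(11, 11)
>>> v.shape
(23, 13)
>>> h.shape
(2, 13)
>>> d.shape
(23, 23)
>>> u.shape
()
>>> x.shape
(7, 13, 13)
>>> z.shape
(2, 2)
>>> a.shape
()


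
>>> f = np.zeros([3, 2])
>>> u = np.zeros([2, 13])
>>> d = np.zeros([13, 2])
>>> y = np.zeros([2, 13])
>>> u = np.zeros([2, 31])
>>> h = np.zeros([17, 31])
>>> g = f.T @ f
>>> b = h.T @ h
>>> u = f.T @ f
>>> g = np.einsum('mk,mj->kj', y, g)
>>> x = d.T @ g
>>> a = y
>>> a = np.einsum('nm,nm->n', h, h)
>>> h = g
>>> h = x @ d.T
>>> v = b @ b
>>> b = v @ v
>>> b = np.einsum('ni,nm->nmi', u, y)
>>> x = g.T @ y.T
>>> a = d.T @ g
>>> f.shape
(3, 2)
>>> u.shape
(2, 2)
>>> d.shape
(13, 2)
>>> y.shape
(2, 13)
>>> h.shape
(2, 13)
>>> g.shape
(13, 2)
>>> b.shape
(2, 13, 2)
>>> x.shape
(2, 2)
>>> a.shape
(2, 2)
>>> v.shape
(31, 31)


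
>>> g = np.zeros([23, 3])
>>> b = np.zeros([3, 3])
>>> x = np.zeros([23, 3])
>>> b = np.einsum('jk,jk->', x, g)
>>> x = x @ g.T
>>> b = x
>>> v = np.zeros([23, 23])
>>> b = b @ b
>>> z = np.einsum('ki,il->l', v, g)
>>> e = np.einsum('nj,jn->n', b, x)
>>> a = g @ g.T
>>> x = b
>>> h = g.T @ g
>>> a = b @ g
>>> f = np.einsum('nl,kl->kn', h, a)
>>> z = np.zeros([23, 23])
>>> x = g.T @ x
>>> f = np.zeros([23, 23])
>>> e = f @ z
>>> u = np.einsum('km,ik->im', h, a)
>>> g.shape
(23, 3)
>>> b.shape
(23, 23)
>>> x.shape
(3, 23)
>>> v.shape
(23, 23)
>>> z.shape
(23, 23)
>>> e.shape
(23, 23)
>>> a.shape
(23, 3)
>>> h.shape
(3, 3)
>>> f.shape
(23, 23)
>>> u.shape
(23, 3)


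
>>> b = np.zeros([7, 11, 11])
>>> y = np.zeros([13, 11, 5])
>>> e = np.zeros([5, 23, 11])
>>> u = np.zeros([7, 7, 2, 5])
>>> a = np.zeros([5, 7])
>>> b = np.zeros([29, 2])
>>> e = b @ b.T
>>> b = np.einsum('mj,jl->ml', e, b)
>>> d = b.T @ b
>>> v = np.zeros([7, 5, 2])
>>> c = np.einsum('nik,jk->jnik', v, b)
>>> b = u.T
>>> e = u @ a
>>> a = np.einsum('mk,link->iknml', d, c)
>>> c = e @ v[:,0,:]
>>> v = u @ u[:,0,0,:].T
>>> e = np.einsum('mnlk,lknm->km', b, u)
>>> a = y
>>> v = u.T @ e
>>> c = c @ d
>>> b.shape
(5, 2, 7, 7)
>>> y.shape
(13, 11, 5)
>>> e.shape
(7, 5)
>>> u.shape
(7, 7, 2, 5)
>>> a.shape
(13, 11, 5)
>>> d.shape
(2, 2)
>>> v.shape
(5, 2, 7, 5)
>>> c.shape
(7, 7, 2, 2)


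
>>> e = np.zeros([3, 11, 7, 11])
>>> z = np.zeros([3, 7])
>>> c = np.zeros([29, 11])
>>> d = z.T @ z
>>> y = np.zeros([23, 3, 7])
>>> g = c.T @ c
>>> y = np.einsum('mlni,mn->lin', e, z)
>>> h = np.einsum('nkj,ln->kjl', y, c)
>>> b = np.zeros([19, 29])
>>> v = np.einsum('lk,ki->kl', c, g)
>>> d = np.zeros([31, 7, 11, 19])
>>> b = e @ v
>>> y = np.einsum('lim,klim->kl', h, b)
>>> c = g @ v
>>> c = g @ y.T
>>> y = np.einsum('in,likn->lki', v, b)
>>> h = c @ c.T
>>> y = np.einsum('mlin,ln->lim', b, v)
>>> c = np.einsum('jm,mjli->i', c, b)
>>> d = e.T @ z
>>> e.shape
(3, 11, 7, 11)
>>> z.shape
(3, 7)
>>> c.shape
(29,)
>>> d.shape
(11, 7, 11, 7)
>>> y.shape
(11, 7, 3)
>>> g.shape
(11, 11)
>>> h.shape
(11, 11)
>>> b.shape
(3, 11, 7, 29)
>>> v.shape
(11, 29)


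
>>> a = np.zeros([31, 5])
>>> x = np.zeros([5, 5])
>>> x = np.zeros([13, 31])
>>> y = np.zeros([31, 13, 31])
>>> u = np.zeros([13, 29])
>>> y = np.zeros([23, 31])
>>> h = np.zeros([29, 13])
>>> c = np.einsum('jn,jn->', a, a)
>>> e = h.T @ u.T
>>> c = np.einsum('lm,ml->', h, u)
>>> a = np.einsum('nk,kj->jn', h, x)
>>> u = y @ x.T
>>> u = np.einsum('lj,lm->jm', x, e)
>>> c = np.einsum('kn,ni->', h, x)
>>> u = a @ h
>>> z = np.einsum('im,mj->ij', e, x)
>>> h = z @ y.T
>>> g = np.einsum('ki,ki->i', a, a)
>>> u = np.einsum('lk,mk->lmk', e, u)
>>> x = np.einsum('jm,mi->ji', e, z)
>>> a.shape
(31, 29)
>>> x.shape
(13, 31)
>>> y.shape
(23, 31)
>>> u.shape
(13, 31, 13)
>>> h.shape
(13, 23)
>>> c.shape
()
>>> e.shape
(13, 13)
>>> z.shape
(13, 31)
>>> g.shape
(29,)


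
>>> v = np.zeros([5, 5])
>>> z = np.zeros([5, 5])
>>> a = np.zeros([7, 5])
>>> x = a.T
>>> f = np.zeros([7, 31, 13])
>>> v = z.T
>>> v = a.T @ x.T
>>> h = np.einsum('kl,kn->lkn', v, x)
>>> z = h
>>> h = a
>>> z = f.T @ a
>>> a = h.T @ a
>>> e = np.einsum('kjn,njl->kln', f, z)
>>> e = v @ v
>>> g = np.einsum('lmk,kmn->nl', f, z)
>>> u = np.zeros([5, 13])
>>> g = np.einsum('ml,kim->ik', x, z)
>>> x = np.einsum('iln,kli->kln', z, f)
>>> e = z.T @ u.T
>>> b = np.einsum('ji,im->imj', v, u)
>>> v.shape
(5, 5)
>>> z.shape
(13, 31, 5)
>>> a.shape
(5, 5)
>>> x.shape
(7, 31, 5)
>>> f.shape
(7, 31, 13)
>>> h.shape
(7, 5)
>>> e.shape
(5, 31, 5)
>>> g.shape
(31, 13)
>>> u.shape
(5, 13)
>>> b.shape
(5, 13, 5)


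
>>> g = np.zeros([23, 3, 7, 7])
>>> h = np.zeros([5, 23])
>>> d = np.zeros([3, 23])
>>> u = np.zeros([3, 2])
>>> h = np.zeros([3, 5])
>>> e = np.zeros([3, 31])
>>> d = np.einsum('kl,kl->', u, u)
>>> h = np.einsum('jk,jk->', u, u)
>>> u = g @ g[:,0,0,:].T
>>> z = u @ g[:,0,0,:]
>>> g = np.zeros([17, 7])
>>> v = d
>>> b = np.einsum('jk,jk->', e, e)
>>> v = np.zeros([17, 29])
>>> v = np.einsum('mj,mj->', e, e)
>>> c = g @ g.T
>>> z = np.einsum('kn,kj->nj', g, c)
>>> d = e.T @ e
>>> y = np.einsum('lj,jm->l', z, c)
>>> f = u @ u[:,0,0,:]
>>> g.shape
(17, 7)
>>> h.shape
()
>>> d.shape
(31, 31)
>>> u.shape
(23, 3, 7, 23)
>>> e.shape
(3, 31)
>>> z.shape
(7, 17)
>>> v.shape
()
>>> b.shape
()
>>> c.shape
(17, 17)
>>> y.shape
(7,)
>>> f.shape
(23, 3, 7, 23)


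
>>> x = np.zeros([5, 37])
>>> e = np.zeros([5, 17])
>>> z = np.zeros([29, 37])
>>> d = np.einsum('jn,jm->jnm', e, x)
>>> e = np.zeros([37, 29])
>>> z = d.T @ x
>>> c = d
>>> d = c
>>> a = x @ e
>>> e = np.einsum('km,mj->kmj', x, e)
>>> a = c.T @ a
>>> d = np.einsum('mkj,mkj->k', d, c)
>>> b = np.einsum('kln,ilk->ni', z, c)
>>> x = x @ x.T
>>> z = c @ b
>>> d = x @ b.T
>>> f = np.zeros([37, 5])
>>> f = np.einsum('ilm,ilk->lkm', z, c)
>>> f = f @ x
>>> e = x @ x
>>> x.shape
(5, 5)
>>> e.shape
(5, 5)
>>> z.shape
(5, 17, 5)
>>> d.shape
(5, 37)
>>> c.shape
(5, 17, 37)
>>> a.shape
(37, 17, 29)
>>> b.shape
(37, 5)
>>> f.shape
(17, 37, 5)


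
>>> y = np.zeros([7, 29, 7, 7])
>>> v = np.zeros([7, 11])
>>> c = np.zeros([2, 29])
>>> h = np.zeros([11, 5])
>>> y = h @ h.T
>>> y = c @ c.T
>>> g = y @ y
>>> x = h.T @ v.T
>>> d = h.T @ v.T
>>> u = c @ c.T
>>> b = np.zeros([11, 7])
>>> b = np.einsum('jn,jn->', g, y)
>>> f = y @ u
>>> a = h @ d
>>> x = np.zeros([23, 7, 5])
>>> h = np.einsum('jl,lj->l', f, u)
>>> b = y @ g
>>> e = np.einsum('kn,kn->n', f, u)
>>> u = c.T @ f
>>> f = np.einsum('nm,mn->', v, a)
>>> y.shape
(2, 2)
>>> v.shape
(7, 11)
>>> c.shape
(2, 29)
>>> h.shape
(2,)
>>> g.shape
(2, 2)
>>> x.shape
(23, 7, 5)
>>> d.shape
(5, 7)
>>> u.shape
(29, 2)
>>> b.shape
(2, 2)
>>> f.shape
()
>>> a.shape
(11, 7)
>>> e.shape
(2,)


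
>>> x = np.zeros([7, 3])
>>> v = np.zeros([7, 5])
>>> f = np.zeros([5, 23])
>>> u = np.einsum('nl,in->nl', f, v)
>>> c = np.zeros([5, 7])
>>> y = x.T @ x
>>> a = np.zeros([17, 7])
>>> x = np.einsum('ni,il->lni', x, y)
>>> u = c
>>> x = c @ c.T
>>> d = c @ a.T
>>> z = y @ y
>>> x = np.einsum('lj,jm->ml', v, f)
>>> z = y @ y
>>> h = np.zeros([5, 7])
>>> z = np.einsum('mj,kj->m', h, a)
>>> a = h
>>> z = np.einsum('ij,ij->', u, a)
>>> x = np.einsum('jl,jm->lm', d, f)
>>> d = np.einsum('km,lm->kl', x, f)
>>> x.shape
(17, 23)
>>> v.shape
(7, 5)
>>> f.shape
(5, 23)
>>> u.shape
(5, 7)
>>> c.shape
(5, 7)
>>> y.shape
(3, 3)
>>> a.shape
(5, 7)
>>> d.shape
(17, 5)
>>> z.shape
()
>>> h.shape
(5, 7)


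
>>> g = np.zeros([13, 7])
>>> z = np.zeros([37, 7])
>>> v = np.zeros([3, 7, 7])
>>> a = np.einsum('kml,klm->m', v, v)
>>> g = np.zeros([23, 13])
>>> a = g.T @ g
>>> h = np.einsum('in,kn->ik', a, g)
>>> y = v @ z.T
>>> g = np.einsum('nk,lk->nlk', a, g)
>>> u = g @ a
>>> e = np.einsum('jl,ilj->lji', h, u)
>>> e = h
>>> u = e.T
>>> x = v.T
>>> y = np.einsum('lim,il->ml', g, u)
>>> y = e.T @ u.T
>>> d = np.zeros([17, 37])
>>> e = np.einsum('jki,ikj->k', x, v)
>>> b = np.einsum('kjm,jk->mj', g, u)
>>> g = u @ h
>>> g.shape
(23, 23)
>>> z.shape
(37, 7)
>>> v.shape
(3, 7, 7)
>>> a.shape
(13, 13)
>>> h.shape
(13, 23)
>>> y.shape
(23, 23)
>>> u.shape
(23, 13)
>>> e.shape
(7,)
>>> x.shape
(7, 7, 3)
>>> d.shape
(17, 37)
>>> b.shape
(13, 23)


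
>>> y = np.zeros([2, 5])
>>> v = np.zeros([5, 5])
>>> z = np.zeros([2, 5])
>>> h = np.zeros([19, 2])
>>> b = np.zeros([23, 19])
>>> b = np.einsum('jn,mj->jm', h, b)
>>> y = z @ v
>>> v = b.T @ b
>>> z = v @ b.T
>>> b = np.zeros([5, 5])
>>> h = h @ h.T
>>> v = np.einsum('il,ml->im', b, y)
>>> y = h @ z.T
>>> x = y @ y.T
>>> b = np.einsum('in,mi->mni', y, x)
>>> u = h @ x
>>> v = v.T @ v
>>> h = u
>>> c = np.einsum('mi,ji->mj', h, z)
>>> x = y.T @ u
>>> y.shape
(19, 23)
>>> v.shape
(2, 2)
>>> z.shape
(23, 19)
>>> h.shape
(19, 19)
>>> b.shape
(19, 23, 19)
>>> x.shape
(23, 19)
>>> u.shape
(19, 19)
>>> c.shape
(19, 23)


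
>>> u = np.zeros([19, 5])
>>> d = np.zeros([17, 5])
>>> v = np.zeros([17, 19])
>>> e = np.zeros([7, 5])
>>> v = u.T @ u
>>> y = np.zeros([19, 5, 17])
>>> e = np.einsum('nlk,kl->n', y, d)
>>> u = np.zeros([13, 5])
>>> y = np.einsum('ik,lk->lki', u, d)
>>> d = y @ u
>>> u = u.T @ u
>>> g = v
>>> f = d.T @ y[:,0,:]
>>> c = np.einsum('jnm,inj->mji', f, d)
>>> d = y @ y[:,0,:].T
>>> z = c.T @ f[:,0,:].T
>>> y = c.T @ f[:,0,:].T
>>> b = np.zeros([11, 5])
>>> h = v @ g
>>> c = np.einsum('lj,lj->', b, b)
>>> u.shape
(5, 5)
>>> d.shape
(17, 5, 17)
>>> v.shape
(5, 5)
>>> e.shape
(19,)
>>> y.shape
(17, 5, 5)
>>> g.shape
(5, 5)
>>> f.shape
(5, 5, 13)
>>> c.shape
()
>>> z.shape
(17, 5, 5)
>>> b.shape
(11, 5)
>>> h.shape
(5, 5)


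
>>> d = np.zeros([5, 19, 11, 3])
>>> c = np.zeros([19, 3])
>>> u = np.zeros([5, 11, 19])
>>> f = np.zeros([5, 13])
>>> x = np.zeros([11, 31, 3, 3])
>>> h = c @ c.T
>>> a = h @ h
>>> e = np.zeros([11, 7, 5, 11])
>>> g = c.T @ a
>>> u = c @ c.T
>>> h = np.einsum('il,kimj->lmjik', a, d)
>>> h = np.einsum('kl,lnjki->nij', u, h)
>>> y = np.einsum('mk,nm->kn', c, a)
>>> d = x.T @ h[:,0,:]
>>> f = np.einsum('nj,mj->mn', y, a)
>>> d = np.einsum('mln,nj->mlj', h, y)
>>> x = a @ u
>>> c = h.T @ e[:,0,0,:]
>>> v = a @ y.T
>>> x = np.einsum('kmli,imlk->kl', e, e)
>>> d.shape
(11, 5, 19)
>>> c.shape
(3, 5, 11)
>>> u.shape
(19, 19)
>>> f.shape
(19, 3)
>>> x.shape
(11, 5)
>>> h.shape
(11, 5, 3)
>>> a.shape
(19, 19)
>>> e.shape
(11, 7, 5, 11)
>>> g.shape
(3, 19)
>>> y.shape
(3, 19)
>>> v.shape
(19, 3)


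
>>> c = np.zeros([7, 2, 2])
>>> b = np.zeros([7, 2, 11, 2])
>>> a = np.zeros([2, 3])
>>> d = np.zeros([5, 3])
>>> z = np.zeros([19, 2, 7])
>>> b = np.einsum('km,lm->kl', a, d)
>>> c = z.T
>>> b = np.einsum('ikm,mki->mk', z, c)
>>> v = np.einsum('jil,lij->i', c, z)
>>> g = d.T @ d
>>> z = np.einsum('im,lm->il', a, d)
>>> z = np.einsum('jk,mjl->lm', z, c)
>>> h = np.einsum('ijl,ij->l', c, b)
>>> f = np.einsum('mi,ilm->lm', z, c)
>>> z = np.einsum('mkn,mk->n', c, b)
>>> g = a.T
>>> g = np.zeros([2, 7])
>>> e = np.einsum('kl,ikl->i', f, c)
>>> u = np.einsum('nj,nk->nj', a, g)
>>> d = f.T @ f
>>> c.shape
(7, 2, 19)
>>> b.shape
(7, 2)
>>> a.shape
(2, 3)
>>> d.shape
(19, 19)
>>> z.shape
(19,)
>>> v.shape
(2,)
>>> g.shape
(2, 7)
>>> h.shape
(19,)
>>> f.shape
(2, 19)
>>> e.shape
(7,)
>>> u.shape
(2, 3)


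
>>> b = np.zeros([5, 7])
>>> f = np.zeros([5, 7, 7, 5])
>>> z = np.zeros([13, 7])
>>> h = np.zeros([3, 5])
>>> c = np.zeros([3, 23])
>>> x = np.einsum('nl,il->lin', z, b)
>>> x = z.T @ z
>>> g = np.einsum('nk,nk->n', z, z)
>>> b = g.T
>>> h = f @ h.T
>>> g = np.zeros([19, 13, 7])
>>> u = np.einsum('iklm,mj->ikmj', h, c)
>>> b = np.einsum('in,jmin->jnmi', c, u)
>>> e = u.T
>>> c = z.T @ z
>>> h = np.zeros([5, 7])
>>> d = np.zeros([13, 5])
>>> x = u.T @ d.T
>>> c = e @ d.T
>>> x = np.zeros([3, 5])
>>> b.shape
(5, 23, 7, 3)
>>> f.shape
(5, 7, 7, 5)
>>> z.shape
(13, 7)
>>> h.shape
(5, 7)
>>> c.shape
(23, 3, 7, 13)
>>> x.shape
(3, 5)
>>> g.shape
(19, 13, 7)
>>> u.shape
(5, 7, 3, 23)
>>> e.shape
(23, 3, 7, 5)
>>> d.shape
(13, 5)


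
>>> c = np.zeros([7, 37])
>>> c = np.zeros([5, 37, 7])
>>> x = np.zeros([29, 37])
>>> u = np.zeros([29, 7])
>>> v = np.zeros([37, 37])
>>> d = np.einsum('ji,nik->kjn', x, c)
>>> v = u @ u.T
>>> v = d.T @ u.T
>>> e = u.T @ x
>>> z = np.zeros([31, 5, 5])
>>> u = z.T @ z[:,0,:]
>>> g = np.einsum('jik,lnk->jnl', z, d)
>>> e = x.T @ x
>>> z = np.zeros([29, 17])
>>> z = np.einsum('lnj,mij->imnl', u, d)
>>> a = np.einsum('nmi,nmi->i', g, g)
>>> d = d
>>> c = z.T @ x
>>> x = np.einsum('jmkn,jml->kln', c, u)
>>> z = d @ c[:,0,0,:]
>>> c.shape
(5, 5, 7, 37)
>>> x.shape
(7, 5, 37)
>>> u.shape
(5, 5, 5)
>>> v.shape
(5, 29, 29)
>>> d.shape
(7, 29, 5)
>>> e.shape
(37, 37)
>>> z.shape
(7, 29, 37)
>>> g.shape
(31, 29, 7)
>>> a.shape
(7,)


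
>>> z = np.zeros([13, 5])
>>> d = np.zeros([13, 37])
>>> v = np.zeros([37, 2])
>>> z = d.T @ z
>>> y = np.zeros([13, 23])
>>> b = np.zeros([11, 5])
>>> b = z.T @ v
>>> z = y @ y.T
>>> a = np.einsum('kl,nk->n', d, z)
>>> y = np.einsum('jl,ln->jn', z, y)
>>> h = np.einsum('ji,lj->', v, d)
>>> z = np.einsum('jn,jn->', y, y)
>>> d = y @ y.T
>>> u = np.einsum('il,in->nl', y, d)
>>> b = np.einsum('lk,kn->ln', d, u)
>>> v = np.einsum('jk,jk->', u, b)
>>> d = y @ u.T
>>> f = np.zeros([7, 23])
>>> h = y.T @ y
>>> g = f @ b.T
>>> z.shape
()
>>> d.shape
(13, 13)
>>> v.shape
()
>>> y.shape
(13, 23)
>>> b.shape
(13, 23)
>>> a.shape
(13,)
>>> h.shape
(23, 23)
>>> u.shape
(13, 23)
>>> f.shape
(7, 23)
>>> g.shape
(7, 13)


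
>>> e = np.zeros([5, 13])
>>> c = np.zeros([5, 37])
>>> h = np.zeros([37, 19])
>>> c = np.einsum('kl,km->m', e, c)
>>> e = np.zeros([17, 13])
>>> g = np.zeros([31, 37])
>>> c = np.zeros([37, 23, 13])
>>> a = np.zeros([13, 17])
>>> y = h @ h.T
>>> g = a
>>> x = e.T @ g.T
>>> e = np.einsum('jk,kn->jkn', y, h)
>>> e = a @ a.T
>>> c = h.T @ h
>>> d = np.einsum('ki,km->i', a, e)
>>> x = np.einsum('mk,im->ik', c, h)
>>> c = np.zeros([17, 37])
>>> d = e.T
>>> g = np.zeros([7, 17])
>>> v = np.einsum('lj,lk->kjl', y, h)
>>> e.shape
(13, 13)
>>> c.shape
(17, 37)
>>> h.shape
(37, 19)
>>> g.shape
(7, 17)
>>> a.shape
(13, 17)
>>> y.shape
(37, 37)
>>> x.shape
(37, 19)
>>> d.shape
(13, 13)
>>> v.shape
(19, 37, 37)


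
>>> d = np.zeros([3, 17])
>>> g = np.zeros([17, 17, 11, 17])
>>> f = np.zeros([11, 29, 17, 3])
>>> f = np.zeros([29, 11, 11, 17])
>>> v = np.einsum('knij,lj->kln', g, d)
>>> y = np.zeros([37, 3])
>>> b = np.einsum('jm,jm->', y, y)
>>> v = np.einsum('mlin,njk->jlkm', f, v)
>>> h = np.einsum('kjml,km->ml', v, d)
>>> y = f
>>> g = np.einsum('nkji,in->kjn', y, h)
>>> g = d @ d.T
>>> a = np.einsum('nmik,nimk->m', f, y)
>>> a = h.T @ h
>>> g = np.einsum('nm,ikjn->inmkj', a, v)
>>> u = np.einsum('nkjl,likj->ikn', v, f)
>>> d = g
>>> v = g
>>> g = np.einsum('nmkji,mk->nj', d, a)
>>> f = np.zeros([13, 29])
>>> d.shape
(3, 29, 29, 11, 17)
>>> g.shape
(3, 11)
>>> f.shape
(13, 29)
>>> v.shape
(3, 29, 29, 11, 17)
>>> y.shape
(29, 11, 11, 17)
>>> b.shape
()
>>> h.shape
(17, 29)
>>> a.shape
(29, 29)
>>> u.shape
(11, 11, 3)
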